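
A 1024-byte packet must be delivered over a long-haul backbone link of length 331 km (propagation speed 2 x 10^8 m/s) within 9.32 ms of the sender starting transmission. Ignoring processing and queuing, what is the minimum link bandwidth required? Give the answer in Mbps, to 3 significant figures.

L = 8192 bits.
Propagation delay = 331000 / 200000000 = 1.655 ms.
Transmission budget = 9.32 − 1.655 = 7.665 ms.
R ≥ L / t_tx = 8192 bits / 0.007665 s = 1.07 Mbps.

1.07 Mbps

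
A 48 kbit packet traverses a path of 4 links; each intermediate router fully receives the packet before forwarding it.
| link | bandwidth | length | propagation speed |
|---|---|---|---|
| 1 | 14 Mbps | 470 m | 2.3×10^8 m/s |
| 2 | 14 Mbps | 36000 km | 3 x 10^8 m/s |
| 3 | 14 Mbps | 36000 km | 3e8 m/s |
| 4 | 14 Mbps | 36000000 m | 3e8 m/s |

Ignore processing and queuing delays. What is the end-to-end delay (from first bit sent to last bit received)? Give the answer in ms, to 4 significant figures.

373.7 ms

L = 48000 bits.
Transmission delay per hop = L/R = 48000/14000000 = 3.42857 ms; 4 hops → 13.7143 ms.
Propagation delays (d/s per hop): 0.00204348, 120, 120, 120 ms; sum = 360.002 ms.
End-to-end = 373.7 ms.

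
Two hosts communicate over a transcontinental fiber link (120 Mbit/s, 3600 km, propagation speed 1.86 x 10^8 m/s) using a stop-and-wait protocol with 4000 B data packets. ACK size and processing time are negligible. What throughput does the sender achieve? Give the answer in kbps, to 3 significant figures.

821 kbps

t_tx = L/R = 32000/120000000 = 0.000266667 s.
t_prop = 3600000/186000000 = 0.0193548 s; RTT = 0.0387097 s.
Cycle = t_tx + RTT = 0.0389763 s.
Throughput = L / cycle = 32000 / 0.0389763 = 821 kbps.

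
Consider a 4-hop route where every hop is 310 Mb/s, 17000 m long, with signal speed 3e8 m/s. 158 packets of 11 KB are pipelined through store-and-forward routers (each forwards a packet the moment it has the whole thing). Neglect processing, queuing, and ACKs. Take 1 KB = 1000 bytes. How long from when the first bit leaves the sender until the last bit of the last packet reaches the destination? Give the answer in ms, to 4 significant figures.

Per-hop transmission t_tx = L/R = 88000/310000000 = 0.283871 ms.
Per-hop propagation t_prop = 17000/300000000 = 0.0566667 ms.
Pipeline fill: first packet needs 4·t_tx to clear all hops; remaining 157 packets each add one t_tx.
Total = (4+158-1)·t_tx + 4·t_prop = 161·0.283871 + 4·0.0566667 = 45.93 ms.

45.93 ms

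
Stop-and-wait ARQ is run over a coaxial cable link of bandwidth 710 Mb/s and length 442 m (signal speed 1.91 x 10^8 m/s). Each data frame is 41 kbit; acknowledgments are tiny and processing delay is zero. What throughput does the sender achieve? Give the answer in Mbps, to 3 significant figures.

657 Mbps

t_tx = L/R = 41000/710000000 = 5.77465e-05 s.
t_prop = 442/191000000 = 2.31414e-06 s; RTT = 4.62827e-06 s.
Cycle = t_tx + RTT = 6.23748e-05 s.
Throughput = L / cycle = 41000 / 6.23748e-05 = 657 Mbps.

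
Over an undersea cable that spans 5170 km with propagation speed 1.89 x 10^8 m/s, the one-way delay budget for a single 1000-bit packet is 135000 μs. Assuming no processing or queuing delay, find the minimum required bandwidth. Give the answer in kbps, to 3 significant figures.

9.29 kbps

Propagation delay = 5170000 / 189000000 = 27354.5 μs.
Transmission budget = 135000 − 27354.5 = 107646 μs.
R ≥ L / t_tx = 1000 bits / 0.107646 s = 9.29 kbps.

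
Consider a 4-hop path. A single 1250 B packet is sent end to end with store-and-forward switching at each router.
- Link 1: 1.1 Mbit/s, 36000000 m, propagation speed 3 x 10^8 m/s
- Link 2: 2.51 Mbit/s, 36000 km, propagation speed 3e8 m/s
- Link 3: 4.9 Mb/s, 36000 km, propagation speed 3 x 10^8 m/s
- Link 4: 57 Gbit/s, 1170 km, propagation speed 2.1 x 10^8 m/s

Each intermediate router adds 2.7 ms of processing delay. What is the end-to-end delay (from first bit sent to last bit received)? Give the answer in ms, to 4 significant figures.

388.8 ms

L = 1250 × 8 = 10000 bits.
Transmission delays (L/R per hop): 9.09091, 3.98406, 2.04082, 0.000175439 ms; sum = 15.116 ms.
Propagation delays (d/s per hop): 120, 120, 120, 5.57143 ms; sum = 365.571 ms.
Processing at 3 router(s): 3 × 2.7 ms = 8.1 ms.
End-to-end = 388.8 ms.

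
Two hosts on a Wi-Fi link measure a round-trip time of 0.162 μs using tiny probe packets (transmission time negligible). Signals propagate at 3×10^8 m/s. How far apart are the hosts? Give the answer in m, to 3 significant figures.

One-way propagation = RTT/2 = 0.081 μs.
d = s × t = 300000000 × 8.1e-08 = 24.3 m.

24.3 m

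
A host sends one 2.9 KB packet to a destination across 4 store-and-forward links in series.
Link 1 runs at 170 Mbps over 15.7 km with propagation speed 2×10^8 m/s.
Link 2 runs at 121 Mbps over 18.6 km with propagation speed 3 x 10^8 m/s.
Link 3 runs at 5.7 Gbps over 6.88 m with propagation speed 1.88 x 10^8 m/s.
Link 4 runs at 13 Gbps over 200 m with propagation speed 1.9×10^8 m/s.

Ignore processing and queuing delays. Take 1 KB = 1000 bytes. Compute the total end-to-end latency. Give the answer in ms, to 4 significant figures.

L = 23200 bits.
Transmission delays (L/R per hop): 0.136471, 0.191736, 0.00407018, 0.00178462 ms; sum = 0.334061 ms.
Propagation delays (d/s per hop): 0.0785, 0.062, 3.65957e-05, 0.00105263 ms; sum = 0.141589 ms.
End-to-end = 0.4757 ms.

0.4757 ms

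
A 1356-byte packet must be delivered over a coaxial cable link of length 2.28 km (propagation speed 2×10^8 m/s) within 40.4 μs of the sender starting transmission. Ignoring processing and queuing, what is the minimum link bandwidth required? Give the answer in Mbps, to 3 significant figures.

374 Mbps

L = 10848 bits.
Propagation delay = 2280 / 200000000 = 11.4 μs.
Transmission budget = 40.4 − 11.4 = 29 μs.
R ≥ L / t_tx = 10848 bits / 2.9e-05 s = 374 Mbps.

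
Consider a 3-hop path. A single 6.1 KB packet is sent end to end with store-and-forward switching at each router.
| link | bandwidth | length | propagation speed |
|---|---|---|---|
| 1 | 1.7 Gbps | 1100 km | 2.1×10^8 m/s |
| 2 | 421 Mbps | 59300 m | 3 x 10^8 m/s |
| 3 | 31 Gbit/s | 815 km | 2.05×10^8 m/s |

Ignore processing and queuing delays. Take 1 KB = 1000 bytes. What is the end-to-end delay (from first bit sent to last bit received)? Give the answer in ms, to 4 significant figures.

9.558 ms

L = 48800 bits.
Transmission delays (L/R per hop): 0.0287059, 0.115914, 0.00157419 ms; sum = 0.146195 ms.
Propagation delays (d/s per hop): 5.2381, 0.197667, 3.97561 ms; sum = 9.41137 ms.
End-to-end = 9.558 ms.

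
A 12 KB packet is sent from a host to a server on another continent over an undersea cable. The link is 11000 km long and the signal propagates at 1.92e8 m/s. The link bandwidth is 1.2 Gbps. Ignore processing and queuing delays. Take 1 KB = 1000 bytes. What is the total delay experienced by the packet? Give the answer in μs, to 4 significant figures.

57370 μs

L = 96000 bits.
Transmission delay = L/R = 96000 / 1200000000 = 80 μs.
Propagation delay = d/s = 11000000 m / 192000000 m/s = 57291.7 μs.
Total = 57370 μs.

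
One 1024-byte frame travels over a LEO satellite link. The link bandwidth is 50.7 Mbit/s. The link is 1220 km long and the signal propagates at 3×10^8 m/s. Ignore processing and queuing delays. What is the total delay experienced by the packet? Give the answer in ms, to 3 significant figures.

4.23 ms

L = 1024 × 8 = 8192 bits.
Transmission delay = L/R = 8192 / 50700000 = 0.161578 ms.
Propagation delay = d/s = 1220000 m / 300000000 m/s = 4.06667 ms.
Total = 4.23 ms.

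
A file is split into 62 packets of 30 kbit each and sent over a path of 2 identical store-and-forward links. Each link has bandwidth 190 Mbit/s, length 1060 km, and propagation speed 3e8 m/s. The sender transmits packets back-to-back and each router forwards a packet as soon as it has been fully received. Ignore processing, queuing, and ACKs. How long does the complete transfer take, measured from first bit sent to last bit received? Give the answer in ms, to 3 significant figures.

17.0 ms

Per-hop transmission t_tx = L/R = 30000/190000000 = 0.157895 ms.
Per-hop propagation t_prop = 1060000/300000000 = 3.53333 ms.
Pipeline fill: first packet needs 2·t_tx to clear all hops; remaining 61 packets each add one t_tx.
Total = (2+62-1)·t_tx + 2·t_prop = 63·0.157895 + 2·3.53333 = 17.0 ms.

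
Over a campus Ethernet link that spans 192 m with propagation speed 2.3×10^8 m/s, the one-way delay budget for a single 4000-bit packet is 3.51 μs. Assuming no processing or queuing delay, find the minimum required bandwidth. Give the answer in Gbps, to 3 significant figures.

1.50 Gbps

Propagation delay = 192 / 2.3e+08 = 0.834783 μs.
Transmission budget = 3.51 − 0.834783 = 2.67522 μs.
R ≥ L / t_tx = 4000 bits / 2.67522e-06 s = 1.50 Gbps.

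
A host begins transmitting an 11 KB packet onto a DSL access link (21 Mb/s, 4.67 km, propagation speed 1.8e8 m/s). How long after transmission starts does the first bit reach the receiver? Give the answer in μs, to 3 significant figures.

First bit experiences only propagation delay: d/s = 4670/180000000 = 25.9 μs.

25.9 μs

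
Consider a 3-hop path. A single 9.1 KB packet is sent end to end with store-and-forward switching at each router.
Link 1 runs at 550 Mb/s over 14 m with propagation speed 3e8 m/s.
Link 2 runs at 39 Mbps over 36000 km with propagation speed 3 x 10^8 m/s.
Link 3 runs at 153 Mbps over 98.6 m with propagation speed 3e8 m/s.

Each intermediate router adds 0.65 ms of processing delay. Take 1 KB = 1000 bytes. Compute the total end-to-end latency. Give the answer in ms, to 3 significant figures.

124 ms

L = 72800 bits.
Transmission delays (L/R per hop): 0.132364, 1.86667, 0.475817 ms; sum = 2.47485 ms.
Propagation delays (d/s per hop): 4.66667e-05, 120, 0.000328667 ms; sum = 120 ms.
Processing at 2 router(s): 2 × 0.65 ms = 1.3 ms.
End-to-end = 124 ms.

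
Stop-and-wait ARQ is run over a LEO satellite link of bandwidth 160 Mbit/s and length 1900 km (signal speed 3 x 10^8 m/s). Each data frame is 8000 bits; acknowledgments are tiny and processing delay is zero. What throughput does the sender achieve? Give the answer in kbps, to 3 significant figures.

t_tx = L/R = 8000/160000000 = 5e-05 s.
t_prop = 1900000/300000000 = 0.00633333 s; RTT = 0.0126667 s.
Cycle = t_tx + RTT = 0.0127167 s.
Throughput = L / cycle = 8000 / 0.0127167 = 629 kbps.

629 kbps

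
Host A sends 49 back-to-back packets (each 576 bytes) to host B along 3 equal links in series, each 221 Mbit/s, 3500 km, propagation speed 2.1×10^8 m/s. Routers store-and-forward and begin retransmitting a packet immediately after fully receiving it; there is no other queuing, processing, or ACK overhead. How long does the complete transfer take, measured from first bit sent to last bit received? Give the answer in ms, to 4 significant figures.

Per-hop transmission t_tx = L/R = 4608/221000000 = 0.0208507 ms.
Per-hop propagation t_prop = 3500000/210000000 = 16.6667 ms.
Pipeline fill: first packet needs 3·t_tx to clear all hops; remaining 48 packets each add one t_tx.
Total = (3+49-1)·t_tx + 3·t_prop = 51·0.0208507 + 3·16.6667 = 51.06 ms.

51.06 ms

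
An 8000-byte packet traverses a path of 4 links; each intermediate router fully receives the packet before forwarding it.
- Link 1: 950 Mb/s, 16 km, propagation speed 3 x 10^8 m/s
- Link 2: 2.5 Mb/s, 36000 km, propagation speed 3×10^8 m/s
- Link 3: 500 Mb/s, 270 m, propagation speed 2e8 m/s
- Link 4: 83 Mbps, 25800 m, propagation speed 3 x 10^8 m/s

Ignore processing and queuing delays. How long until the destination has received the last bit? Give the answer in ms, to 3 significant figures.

L = 8000 × 8 = 64000 bits.
Transmission delays (L/R per hop): 0.0673684, 25.6, 0.128, 0.771084 ms; sum = 26.5665 ms.
Propagation delays (d/s per hop): 0.0533333, 120, 0.00135, 0.086 ms; sum = 120.141 ms.
End-to-end = 147 ms.

147 ms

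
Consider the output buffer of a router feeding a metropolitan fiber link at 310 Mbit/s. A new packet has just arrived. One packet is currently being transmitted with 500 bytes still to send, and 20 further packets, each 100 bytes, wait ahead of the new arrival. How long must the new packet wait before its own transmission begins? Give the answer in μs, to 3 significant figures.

Each queued packet: L/R = 800/310000000 = 2.58065 μs.
20 queued → 51.6129 μs.
Plus remaining 4000 bits of current packet: 12.9032 μs.
Queuing delay = 64.5 μs.

64.5 μs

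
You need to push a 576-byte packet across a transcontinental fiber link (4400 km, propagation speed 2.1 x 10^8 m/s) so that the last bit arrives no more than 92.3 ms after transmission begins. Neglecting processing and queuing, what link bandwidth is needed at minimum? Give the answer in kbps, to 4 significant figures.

L = 4608 bits.
Propagation delay = 4400000 / 210000000 = 20.9524 ms.
Transmission budget = 92.3 − 20.9524 = 71.3476 ms.
R ≥ L / t_tx = 4608 bits / 0.0713476 s = 64.59 kbps.

64.59 kbps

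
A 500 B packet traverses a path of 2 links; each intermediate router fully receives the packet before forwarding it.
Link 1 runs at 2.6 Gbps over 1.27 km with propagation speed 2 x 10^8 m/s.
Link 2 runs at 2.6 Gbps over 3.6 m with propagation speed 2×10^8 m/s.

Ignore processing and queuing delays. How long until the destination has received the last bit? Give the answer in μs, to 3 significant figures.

L = 500 × 8 = 4000 bits.
Transmission delay per hop = L/R = 4000/2600000000 = 1.53846 μs; 2 hops → 3.07692 μs.
Propagation delays (d/s per hop): 6.35, 0.018 μs; sum = 6.368 μs.
End-to-end = 9.44 μs.

9.44 μs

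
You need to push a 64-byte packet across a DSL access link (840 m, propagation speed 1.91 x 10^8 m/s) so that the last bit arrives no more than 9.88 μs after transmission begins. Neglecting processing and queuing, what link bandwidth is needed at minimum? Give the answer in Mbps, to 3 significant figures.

L = 512 bits.
Propagation delay = 840 / 191000000 = 4.39791 μs.
Transmission budget = 9.88 − 4.39791 = 5.48209 μs.
R ≥ L / t_tx = 512 bits / 5.48209e-06 s = 93.4 Mbps.

93.4 Mbps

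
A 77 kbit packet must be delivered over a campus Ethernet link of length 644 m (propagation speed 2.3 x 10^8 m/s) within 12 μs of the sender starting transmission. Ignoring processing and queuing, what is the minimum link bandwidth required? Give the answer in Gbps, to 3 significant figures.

8.37 Gbps

Propagation delay = 644 / 2.3e+08 = 2.8 μs.
Transmission budget = 12 − 2.8 = 9.2 μs.
R ≥ L / t_tx = 77000 bits / 9.2e-06 s = 8.37 Gbps.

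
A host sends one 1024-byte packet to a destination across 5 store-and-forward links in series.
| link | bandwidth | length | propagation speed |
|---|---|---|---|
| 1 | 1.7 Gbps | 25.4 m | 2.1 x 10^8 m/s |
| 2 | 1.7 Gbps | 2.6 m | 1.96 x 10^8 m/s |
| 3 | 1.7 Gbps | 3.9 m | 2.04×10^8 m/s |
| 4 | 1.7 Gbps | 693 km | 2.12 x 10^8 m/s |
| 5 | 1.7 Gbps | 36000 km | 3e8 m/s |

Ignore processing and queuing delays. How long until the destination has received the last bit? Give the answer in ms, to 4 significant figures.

L = 1024 × 8 = 8192 bits.
Transmission delay per hop = L/R = 8192/1700000000 = 0.00481882 ms; 5 hops → 0.0240941 ms.
Propagation delays (d/s per hop): 0.000120952, 1.32653e-05, 1.91176e-05, 3.26887, 120 ms; sum = 123.269 ms.
End-to-end = 123.3 ms.

123.3 ms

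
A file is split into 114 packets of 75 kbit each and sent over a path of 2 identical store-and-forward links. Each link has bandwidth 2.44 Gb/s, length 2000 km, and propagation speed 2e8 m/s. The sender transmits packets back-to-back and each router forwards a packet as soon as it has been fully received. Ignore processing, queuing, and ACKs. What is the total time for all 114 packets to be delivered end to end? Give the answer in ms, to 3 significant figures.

23.5 ms

Per-hop transmission t_tx = L/R = 75000/2440000000 = 0.0307377 ms.
Per-hop propagation t_prop = 2000000/200000000 = 10 ms.
Pipeline fill: first packet needs 2·t_tx to clear all hops; remaining 113 packets each add one t_tx.
Total = (2+114-1)·t_tx + 2·t_prop = 115·0.0307377 + 2·10 = 23.5 ms.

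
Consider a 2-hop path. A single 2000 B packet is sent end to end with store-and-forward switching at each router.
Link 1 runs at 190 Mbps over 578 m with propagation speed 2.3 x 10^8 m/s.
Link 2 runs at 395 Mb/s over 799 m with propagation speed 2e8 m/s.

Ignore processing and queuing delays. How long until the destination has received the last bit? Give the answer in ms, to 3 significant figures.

L = 2000 × 8 = 16000 bits.
Transmission delays (L/R per hop): 0.0842105, 0.0405063 ms; sum = 0.124717 ms.
Propagation delays (d/s per hop): 0.00251304, 0.003995 ms; sum = 0.00650804 ms.
End-to-end = 0.131 ms.

0.131 ms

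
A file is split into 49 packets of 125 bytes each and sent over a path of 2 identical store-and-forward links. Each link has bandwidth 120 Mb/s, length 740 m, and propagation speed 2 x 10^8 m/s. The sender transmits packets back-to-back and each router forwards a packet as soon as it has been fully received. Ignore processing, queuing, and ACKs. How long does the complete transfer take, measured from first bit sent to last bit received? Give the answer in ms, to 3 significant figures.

0.424 ms

Per-hop transmission t_tx = L/R = 1000/120000000 = 0.00833333 ms.
Per-hop propagation t_prop = 740/200000000 = 0.0037 ms.
Pipeline fill: first packet needs 2·t_tx to clear all hops; remaining 48 packets each add one t_tx.
Total = (2+49-1)·t_tx + 2·t_prop = 50·0.00833333 + 2·0.0037 = 0.424 ms.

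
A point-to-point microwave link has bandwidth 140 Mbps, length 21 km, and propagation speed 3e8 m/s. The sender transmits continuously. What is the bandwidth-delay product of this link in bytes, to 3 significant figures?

Propagation delay = 21000 / 300000000 = 7e-05 s.
BDP = R × t_prop = 140000000 × 7e-05 = 9800 bits.
In bytes: 9800/8 = 1230 bytes.

1230 bytes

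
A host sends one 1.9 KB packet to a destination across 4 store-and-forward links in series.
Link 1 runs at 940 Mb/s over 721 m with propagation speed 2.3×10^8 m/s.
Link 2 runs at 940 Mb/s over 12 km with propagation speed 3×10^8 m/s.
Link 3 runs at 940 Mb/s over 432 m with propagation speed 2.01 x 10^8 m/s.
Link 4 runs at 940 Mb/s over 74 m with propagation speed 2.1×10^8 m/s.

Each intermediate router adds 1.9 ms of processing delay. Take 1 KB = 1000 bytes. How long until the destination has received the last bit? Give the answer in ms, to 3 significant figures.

L = 15200 bits.
Transmission delay per hop = L/R = 15200/940000000 = 0.0161702 ms; 4 hops → 0.0646809 ms.
Propagation delays (d/s per hop): 0.00313478, 0.04, 0.00214925, 0.000352381 ms; sum = 0.0456364 ms.
Processing at 3 router(s): 3 × 1.9 ms = 5.7 ms.
End-to-end = 5.81 ms.

5.81 ms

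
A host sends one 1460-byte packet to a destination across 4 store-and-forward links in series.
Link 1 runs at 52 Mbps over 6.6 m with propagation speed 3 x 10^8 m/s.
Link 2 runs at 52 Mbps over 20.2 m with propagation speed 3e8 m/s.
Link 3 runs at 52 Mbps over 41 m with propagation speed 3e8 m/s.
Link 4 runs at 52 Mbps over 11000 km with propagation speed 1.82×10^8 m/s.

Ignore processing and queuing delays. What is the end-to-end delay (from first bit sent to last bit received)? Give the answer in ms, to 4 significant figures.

61.34 ms

L = 1460 × 8 = 11680 bits.
Transmission delay per hop = L/R = 11680/52000000 = 0.224615 ms; 4 hops → 0.898462 ms.
Propagation delays (d/s per hop): 2.2e-05, 6.73333e-05, 0.000136667, 60.4396 ms; sum = 60.4398 ms.
End-to-end = 61.34 ms.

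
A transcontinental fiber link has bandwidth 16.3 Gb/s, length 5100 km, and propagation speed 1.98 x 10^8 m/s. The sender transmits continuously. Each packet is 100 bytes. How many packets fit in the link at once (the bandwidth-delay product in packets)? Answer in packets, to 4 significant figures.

524800 packets

Propagation delay = 5100000 / 198000000 = 0.0257576 s.
BDP = R × t_prop = 16300000000 × 0.0257576 = 419848000 bits.
In packets of 800 bits: 524800 packets.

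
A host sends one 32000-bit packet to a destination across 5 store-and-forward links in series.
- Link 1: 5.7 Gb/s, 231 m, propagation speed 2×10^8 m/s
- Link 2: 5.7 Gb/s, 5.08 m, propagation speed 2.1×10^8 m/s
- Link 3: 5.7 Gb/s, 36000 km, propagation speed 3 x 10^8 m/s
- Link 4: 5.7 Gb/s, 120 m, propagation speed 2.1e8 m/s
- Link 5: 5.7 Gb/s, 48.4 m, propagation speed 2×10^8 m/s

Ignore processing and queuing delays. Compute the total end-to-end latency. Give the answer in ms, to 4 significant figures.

Transmission delay per hop = L/R = 32000/5700000000 = 0.00561404 ms; 5 hops → 0.0280702 ms.
Propagation delays (d/s per hop): 0.001155, 2.41905e-05, 120, 0.000571429, 0.000242 ms; sum = 120.002 ms.
End-to-end = 120.0 ms.

120.0 ms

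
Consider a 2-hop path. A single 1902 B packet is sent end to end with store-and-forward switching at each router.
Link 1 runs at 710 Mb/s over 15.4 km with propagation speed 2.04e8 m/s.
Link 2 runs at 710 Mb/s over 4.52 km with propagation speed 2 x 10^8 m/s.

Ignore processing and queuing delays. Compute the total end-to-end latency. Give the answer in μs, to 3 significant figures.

L = 1902 × 8 = 15216 bits.
Transmission delay per hop = L/R = 15216/710000000 = 21.431 μs; 2 hops → 42.862 μs.
Propagation delays (d/s per hop): 75.4902, 22.6 μs; sum = 98.0902 μs.
End-to-end = 141 μs.

141 μs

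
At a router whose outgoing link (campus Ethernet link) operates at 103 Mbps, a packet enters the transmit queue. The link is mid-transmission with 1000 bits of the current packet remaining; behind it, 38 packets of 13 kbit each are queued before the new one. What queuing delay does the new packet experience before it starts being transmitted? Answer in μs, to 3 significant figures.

4810 μs

Each queued packet: L/R = 13000/103000000 = 126.214 μs.
38 queued → 4796.12 μs.
Plus remaining 1000 bits of current packet: 9.70874 μs.
Queuing delay = 4810 μs.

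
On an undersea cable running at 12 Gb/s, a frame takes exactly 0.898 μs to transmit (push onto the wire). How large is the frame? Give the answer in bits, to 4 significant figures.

L = R × t_tx = 12000000000 b/s × 8.98e-07 s = 10776 bits.

10780 bits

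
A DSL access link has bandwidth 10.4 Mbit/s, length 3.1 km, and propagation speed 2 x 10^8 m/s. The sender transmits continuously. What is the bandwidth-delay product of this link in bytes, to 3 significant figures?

20.2 bytes

Propagation delay = 3100 / 200000000 = 1.55e-05 s.
BDP = R × t_prop = 10400000 × 1.55e-05 = 161.2 bits.
In bytes: 161.2/8 = 20.2 bytes.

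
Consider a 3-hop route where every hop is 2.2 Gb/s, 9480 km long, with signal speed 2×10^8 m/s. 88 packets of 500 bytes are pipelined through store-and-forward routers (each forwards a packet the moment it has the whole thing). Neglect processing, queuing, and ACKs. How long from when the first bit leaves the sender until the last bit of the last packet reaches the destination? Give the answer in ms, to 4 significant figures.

142.4 ms

Per-hop transmission t_tx = L/R = 4000/2200000000 = 0.00181818 ms.
Per-hop propagation t_prop = 9480000/200000000 = 47.4 ms.
Pipeline fill: first packet needs 3·t_tx to clear all hops; remaining 87 packets each add one t_tx.
Total = (3+88-1)·t_tx + 3·t_prop = 90·0.00181818 + 3·47.4 = 142.4 ms.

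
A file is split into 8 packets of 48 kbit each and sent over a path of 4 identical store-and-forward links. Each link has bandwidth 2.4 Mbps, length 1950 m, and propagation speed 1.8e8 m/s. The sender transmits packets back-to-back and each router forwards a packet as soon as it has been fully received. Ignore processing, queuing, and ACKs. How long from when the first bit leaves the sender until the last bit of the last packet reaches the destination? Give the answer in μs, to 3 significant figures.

220000 μs

Per-hop transmission t_tx = L/R = 48000/2400000 = 20000 μs.
Per-hop propagation t_prop = 1950/180000000 = 10.8333 μs.
Pipeline fill: first packet needs 4·t_tx to clear all hops; remaining 7 packets each add one t_tx.
Total = (4+8-1)·t_tx + 4·t_prop = 11·20000 + 4·10.8333 = 220000 μs.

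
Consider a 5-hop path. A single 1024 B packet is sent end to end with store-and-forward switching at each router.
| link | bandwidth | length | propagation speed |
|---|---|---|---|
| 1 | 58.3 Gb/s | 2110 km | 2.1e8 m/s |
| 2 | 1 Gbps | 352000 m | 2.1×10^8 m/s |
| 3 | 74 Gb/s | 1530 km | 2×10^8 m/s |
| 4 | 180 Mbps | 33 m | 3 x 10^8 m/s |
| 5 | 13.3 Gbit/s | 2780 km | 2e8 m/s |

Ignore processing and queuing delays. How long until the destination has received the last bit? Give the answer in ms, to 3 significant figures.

33.3 ms

L = 1024 × 8 = 8192 bits.
Transmission delays (L/R per hop): 0.000140515, 0.008192, 0.000110703, 0.0455111, 0.00061594 ms; sum = 0.0545703 ms.
Propagation delays (d/s per hop): 10.0476, 1.67619, 7.65, 0.00011, 13.9 ms; sum = 33.2739 ms.
End-to-end = 33.3 ms.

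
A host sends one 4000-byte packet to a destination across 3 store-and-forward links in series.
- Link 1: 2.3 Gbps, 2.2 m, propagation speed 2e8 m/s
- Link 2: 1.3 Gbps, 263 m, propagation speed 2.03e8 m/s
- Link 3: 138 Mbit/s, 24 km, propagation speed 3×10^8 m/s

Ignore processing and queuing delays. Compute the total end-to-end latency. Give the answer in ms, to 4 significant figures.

L = 4000 × 8 = 32000 bits.
Transmission delays (L/R per hop): 0.013913, 0.0246154, 0.231884 ms; sum = 0.270412 ms.
Propagation delays (d/s per hop): 1.1e-05, 0.00129557, 0.08 ms; sum = 0.0813066 ms.
End-to-end = 0.3517 ms.

0.3517 ms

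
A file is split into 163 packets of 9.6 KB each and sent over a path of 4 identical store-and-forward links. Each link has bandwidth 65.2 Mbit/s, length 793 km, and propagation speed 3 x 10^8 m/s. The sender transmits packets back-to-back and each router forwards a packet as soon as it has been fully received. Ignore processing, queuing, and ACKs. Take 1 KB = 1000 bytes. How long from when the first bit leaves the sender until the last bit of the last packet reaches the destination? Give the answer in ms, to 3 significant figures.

Per-hop transmission t_tx = L/R = 76800/65200000 = 1.17791 ms.
Per-hop propagation t_prop = 793000/300000000 = 2.64333 ms.
Pipeline fill: first packet needs 4·t_tx to clear all hops; remaining 162 packets each add one t_tx.
Total = (4+163-1)·t_tx + 4·t_prop = 166·1.17791 + 4·2.64333 = 206 ms.

206 ms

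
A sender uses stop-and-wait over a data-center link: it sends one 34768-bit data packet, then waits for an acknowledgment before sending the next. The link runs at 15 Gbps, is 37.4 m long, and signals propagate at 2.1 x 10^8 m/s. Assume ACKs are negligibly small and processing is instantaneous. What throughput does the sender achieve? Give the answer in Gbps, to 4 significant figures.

13.00 Gbps

t_tx = L/R = 34768/15000000000 = 2.31787e-06 s.
t_prop = 37.4/210000000 = 1.78095e-07 s; RTT = 3.5619e-07 s.
Cycle = t_tx + RTT = 2.67406e-06 s.
Throughput = L / cycle = 34768 / 2.67406e-06 = 13.00 Gbps.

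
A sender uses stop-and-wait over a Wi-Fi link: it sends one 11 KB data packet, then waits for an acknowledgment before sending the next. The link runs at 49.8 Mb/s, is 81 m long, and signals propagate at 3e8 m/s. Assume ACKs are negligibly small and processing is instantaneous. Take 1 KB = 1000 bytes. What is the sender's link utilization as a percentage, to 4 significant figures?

t_tx = L/R = 88000/49800000 = 0.00176707 s.
t_prop = 81/300000000 = 2.7e-07 s; RTT = 5.4e-07 s.
Cycle = t_tx + RTT = 0.00176761 s.
Utilization = t_tx / cycle = 0.00176707/0.00176761 = 99.97 %.

99.97 %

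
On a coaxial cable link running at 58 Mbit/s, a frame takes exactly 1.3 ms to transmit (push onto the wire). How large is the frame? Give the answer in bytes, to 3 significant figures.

L = R × t_tx = 58000000 b/s × 0.0013 s = 75400 bits.
In bytes: 75400 / 8 = 9430 bytes.

9430 bytes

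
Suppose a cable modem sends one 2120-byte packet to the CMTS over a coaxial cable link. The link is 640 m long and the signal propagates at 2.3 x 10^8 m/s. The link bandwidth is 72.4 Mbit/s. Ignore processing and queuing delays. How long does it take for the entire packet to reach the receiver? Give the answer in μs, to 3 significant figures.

L = 2120 × 8 = 16960 bits.
Transmission delay = L/R = 16960 / 72400000 = 234.254 μs.
Propagation delay = d/s = 640 m / 2.3e+08 m/s = 2.78261 μs.
Total = 237 μs.

237 μs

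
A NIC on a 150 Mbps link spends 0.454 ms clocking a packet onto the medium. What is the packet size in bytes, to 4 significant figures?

8513 bytes

L = R × t_tx = 150000000 b/s × 0.000454 s = 68100 bits.
In bytes: 68100 / 8 = 8513 bytes.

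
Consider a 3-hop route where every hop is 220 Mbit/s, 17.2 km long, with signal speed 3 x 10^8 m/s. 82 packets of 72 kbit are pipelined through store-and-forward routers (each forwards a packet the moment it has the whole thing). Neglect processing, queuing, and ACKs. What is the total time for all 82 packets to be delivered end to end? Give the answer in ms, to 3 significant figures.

27.7 ms

Per-hop transmission t_tx = L/R = 72000/220000000 = 0.327273 ms.
Per-hop propagation t_prop = 17200/300000000 = 0.0573333 ms.
Pipeline fill: first packet needs 3·t_tx to clear all hops; remaining 81 packets each add one t_tx.
Total = (3+82-1)·t_tx + 3·t_prop = 84·0.327273 + 3·0.0573333 = 27.7 ms.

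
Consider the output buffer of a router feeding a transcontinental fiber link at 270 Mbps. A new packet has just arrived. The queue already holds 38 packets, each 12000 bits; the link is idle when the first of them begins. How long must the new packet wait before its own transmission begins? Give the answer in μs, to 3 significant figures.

Each queued packet: L/R = 12000/270000000 = 44.4444 μs.
38 queued → 1688.89 μs.
Queuing delay = 1690 μs.

1690 μs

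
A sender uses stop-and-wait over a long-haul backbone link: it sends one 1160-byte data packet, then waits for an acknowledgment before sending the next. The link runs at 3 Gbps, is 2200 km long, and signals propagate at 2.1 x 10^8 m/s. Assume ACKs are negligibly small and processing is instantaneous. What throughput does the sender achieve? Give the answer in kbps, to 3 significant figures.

443 kbps

t_tx = L/R = 9280/3000000000 = 3.09333e-06 s.
t_prop = 2200000/210000000 = 0.0104762 s; RTT = 0.0209524 s.
Cycle = t_tx + RTT = 0.0209555 s.
Throughput = L / cycle = 9280 / 0.0209555 = 443 kbps.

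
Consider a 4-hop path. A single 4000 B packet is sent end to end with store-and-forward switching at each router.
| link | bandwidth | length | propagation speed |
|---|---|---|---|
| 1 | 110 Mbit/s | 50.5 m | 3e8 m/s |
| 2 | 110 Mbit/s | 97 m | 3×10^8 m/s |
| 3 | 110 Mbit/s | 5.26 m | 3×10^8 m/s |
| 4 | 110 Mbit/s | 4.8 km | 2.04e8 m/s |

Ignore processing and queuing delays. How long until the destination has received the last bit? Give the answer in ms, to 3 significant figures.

L = 4000 × 8 = 32000 bits.
Transmission delay per hop = L/R = 32000/110000000 = 0.290909 ms; 4 hops → 1.16364 ms.
Propagation delays (d/s per hop): 0.000168333, 0.000323333, 1.75333e-05, 0.0235294 ms; sum = 0.0240386 ms.
End-to-end = 1.19 ms.

1.19 ms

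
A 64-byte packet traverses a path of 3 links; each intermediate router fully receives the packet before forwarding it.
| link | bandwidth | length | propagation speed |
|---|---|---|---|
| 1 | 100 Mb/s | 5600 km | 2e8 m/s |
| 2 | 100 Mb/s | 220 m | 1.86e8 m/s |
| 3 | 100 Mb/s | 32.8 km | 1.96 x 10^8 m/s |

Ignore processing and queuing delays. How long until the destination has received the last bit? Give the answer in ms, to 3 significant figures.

L = 64 × 8 = 512 bits.
Transmission delay per hop = L/R = 512/100000000 = 0.00512 ms; 3 hops → 0.01536 ms.
Propagation delays (d/s per hop): 28, 0.0011828, 0.167347 ms; sum = 28.1685 ms.
End-to-end = 28.2 ms.

28.2 ms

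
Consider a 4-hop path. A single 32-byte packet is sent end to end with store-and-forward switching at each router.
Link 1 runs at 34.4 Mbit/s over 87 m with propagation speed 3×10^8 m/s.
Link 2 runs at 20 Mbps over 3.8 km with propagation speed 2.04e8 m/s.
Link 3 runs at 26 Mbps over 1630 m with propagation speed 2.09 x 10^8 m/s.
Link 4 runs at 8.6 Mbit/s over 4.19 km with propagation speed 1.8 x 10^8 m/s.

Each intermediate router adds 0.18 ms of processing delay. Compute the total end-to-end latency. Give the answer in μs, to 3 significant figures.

650 μs

L = 32 × 8 = 256 bits.
Transmission delays (L/R per hop): 7.44186, 12.8, 9.84615, 29.7674 μs; sum = 59.8555 μs.
Propagation delays (d/s per hop): 0.29, 18.6275, 7.79904, 23.2778 μs; sum = 49.9943 μs.
Processing at 3 router(s): 3 × 0.18 ms = 540 μs.
End-to-end = 650 μs.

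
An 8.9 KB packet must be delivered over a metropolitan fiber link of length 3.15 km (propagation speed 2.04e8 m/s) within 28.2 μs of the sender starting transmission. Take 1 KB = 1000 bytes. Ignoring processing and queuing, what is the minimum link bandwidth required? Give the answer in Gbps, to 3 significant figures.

5.58 Gbps

L = 71200 bits.
Propagation delay = 3150 / 204000000 = 15.4412 μs.
Transmission budget = 28.2 − 15.4412 = 12.7588 μs.
R ≥ L / t_tx = 71200 bits / 1.27588e-05 s = 5.58 Gbps.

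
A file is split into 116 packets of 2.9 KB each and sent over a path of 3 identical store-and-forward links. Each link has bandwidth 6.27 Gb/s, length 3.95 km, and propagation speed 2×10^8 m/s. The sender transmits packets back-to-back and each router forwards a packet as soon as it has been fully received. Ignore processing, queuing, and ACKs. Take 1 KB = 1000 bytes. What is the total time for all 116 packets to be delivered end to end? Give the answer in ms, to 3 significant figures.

Per-hop transmission t_tx = L/R = 23200/6270000000 = 0.00370016 ms.
Per-hop propagation t_prop = 3950/200000000 = 0.01975 ms.
Pipeline fill: first packet needs 3·t_tx to clear all hops; remaining 115 packets each add one t_tx.
Total = (3+116-1)·t_tx + 3·t_prop = 118·0.00370016 + 3·0.01975 = 0.496 ms.

0.496 ms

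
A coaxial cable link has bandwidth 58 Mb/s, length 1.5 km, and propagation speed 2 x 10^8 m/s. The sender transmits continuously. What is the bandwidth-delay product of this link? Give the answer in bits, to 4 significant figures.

Propagation delay = 1500 / 200000000 = 7.5e-06 s.
BDP = R × t_prop = 58000000 × 7.5e-06 = 435 bits.

435.0 bits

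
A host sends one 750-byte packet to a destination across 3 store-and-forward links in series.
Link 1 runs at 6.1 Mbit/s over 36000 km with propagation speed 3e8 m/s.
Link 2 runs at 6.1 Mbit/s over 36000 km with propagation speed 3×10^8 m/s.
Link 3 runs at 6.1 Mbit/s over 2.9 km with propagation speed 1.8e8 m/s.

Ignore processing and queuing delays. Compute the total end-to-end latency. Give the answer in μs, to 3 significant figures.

243000 μs

L = 750 × 8 = 6000 bits.
Transmission delay per hop = L/R = 6000/6100000 = 983.607 μs; 3 hops → 2950.82 μs.
Propagation delays (d/s per hop): 120000, 120000, 16.1111 μs; sum = 240016 μs.
End-to-end = 243000 μs.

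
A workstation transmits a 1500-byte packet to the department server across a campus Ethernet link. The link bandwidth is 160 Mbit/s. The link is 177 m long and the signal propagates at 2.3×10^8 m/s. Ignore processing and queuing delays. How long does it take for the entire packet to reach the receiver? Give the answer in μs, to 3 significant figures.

L = 1500 × 8 = 12000 bits.
Transmission delay = L/R = 12000 / 160000000 = 75 μs.
Propagation delay = d/s = 177 m / 2.3e+08 m/s = 0.769565 μs.
Total = 75.8 μs.

75.8 μs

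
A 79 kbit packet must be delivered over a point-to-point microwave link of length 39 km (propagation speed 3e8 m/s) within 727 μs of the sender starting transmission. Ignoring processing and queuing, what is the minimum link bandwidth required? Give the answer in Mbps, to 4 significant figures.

Propagation delay = 39000 / 300000000 = 130 μs.
Transmission budget = 727 − 130 = 597 μs.
R ≥ L / t_tx = 79000 bits / 0.000597 s = 132.3 Mbps.

132.3 Mbps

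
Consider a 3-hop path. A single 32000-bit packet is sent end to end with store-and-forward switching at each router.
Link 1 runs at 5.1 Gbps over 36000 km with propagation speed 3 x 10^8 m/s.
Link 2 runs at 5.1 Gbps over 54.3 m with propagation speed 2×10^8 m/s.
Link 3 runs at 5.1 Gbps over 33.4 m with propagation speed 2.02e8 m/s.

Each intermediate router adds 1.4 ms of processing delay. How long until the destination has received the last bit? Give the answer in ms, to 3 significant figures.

123 ms

Transmission delay per hop = L/R = 32000/5100000000 = 0.00627451 ms; 3 hops → 0.0188235 ms.
Propagation delays (d/s per hop): 120, 0.0002715, 0.000165347 ms; sum = 120 ms.
Processing at 2 router(s): 2 × 1.4 ms = 2.8 ms.
End-to-end = 123 ms.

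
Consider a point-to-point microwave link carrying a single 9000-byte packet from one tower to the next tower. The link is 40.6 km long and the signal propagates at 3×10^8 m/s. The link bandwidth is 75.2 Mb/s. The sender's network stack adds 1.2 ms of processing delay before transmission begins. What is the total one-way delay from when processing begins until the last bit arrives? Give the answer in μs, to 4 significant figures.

L = 9000 × 8 = 72000 bits.
Transmission delay = L/R = 72000 / 75200000 = 957.447 μs.
Propagation delay = d/s = 40600 m / 300000000 m/s = 135.333 μs.
Plus processing delay 1.2 ms = 1200 μs.
Total = 2293 μs.

2293 μs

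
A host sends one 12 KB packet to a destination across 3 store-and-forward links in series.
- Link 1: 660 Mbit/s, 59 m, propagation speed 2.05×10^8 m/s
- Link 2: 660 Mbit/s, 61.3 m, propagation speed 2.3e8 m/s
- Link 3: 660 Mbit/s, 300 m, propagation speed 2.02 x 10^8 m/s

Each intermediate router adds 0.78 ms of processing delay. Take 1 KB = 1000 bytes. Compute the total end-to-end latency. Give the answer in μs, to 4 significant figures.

L = 96000 bits.
Transmission delay per hop = L/R = 96000/660000000 = 145.455 μs; 3 hops → 436.364 μs.
Propagation delays (d/s per hop): 0.287805, 0.266522, 1.48515 μs; sum = 2.03948 μs.
Processing at 2 router(s): 2 × 0.78 ms = 1560 μs.
End-to-end = 1998 μs.

1998 μs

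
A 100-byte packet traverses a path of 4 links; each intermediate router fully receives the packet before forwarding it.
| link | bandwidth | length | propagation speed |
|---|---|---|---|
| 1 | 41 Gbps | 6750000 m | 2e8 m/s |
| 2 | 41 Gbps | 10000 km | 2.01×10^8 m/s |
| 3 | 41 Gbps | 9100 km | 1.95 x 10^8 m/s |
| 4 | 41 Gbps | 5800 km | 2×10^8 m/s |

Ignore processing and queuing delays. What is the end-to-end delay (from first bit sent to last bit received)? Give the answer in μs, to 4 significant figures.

159200 μs

L = 100 × 8 = 800 bits.
Transmission delay per hop = L/R = 800/41000000000 = 0.0195122 μs; 4 hops → 0.0780488 μs.
Propagation delays (d/s per hop): 33750, 49751.2, 46666.7, 29000 μs; sum = 159168 μs.
End-to-end = 159200 μs.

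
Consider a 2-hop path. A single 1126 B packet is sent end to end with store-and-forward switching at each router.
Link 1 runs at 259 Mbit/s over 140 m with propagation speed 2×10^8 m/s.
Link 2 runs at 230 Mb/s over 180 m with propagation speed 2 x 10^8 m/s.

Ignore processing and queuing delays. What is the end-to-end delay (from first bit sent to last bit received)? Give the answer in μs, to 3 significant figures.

L = 1126 × 8 = 9008 bits.
Transmission delays (L/R per hop): 34.7799, 39.1652 μs; sum = 73.9451 μs.
Propagation delays (d/s per hop): 0.7, 0.9 μs; sum = 1.6 μs.
End-to-end = 75.5 μs.

75.5 μs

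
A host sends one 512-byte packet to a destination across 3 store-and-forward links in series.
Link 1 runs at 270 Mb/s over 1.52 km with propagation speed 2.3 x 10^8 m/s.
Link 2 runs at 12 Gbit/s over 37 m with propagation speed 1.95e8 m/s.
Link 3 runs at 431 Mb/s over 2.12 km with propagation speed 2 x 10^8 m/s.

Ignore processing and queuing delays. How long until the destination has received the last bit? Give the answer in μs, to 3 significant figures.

L = 512 × 8 = 4096 bits.
Transmission delays (L/R per hop): 15.1704, 0.341333, 9.50348 μs; sum = 25.0152 μs.
Propagation delays (d/s per hop): 6.6087, 0.189744, 10.6 μs; sum = 17.3984 μs.
End-to-end = 42.4 μs.

42.4 μs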